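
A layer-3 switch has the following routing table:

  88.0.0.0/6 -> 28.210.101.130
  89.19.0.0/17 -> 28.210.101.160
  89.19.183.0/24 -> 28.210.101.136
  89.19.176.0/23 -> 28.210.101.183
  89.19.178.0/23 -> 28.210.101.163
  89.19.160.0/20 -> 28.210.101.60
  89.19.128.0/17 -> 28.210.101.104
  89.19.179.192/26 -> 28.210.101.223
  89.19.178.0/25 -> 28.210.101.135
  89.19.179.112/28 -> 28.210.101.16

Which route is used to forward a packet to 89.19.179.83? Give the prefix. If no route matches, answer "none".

89.19.178.0/23

Entries matching 89.19.179.83:
  88.0.0.0/6 (88.0.0.0 - 91.255.255.255)
  89.19.128.0/17 (89.19.128.0 - 89.19.255.255)
  89.19.178.0/23 (89.19.178.0 - 89.19.179.255)
Most specific is 89.19.178.0/23.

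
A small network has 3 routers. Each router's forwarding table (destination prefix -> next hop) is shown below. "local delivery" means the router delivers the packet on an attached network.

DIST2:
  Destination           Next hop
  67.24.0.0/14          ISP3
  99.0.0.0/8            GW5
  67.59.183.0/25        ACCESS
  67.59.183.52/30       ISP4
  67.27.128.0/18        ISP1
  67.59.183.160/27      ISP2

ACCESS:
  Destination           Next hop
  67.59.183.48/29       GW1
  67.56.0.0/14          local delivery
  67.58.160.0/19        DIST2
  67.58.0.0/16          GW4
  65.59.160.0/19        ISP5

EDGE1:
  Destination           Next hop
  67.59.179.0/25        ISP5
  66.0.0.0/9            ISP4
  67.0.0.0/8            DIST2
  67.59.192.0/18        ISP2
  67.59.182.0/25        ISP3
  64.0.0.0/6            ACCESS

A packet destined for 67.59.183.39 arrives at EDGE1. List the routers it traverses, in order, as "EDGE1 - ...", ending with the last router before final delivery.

At EDGE1: longest match for 67.59.183.39 is 67.0.0.0/8 -> DIST2
At DIST2: longest match for 67.59.183.39 is 67.59.183.0/25 -> ACCESS
At ACCESS: longest match for 67.59.183.39 is 67.56.0.0/14 -> local delivery

EDGE1 - DIST2 - ACCESS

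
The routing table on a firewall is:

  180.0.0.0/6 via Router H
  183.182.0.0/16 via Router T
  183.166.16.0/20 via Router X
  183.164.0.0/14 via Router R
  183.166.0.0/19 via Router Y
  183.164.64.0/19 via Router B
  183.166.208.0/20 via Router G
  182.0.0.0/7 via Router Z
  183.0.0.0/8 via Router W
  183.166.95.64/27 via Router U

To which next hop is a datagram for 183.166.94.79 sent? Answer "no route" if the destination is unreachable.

Routes whose prefix contains 183.166.94.79:
  180.0.0.0/6 (180.0.0.0 - 183.255.255.255) -> Router H
  182.0.0.0/7 (182.0.0.0 - 183.255.255.255) -> Router Z
  183.0.0.0/8 (183.0.0.0 - 183.255.255.255) -> Router W
  183.164.0.0/14 (183.164.0.0 - 183.167.255.255) -> Router R
More-specific entries that do NOT match:
  183.166.95.64/27 (183.166.95.64 - 183.166.95.95) does not contain 183.166.94.79
  183.166.16.0/20 (183.166.16.0 - 183.166.31.255) does not contain 183.166.94.79
  183.166.208.0/20 (183.166.208.0 - 183.166.223.255) does not contain 183.166.94.79
  183.166.0.0/19 (183.166.0.0 - 183.166.31.255) does not contain 183.166.94.79
  183.164.64.0/19 (183.164.64.0 - 183.164.95.255) does not contain 183.166.94.79
  183.182.0.0/16 (183.182.0.0 - 183.182.255.255) does not contain 183.166.94.79
Longest matching prefix is /14 -> next hop Router R.

Router R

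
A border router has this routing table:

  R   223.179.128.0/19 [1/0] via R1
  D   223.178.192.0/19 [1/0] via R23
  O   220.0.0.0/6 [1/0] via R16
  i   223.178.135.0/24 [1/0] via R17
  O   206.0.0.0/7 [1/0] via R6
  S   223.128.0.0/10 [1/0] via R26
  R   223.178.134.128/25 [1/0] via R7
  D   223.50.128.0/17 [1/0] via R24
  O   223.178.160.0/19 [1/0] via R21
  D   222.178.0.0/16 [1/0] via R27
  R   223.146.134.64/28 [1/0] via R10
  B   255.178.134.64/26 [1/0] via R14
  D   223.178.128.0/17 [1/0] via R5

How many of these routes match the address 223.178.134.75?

3

Prefixes containing 223.178.134.75:
  220.0.0.0/6 (220.0.0.0 - 223.255.255.255)
  223.128.0.0/10 (223.128.0.0 - 223.191.255.255)
  223.178.128.0/17 (223.178.128.0 - 223.178.255.255)
Total matching entries: 3.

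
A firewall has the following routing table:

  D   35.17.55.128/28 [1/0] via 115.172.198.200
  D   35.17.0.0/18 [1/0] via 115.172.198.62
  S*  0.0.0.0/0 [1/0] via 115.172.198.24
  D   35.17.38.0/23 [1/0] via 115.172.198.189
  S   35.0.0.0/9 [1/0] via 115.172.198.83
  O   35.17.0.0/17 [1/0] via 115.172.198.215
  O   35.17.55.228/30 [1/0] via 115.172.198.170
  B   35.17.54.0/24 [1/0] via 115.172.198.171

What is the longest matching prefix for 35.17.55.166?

35.17.0.0/18

Entries matching 35.17.55.166:
  0.0.0.0/0 (default, matches everything)
  35.0.0.0/9 (35.0.0.0 - 35.127.255.255)
  35.17.0.0/17 (35.17.0.0 - 35.17.127.255)
  35.17.0.0/18 (35.17.0.0 - 35.17.63.255)
Most specific is 35.17.0.0/18.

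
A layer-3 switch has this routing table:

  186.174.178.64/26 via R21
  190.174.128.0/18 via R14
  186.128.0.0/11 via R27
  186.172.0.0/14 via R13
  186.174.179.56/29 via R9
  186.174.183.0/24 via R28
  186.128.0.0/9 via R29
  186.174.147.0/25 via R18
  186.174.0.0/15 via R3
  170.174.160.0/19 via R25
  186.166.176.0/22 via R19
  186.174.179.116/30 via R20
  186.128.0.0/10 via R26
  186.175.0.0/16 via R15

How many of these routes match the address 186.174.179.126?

4

Prefixes containing 186.174.179.126:
  186.128.0.0/9 (186.128.0.0 - 186.255.255.255)
  186.128.0.0/10 (186.128.0.0 - 186.191.255.255)
  186.172.0.0/14 (186.172.0.0 - 186.175.255.255)
  186.174.0.0/15 (186.174.0.0 - 186.175.255.255)
Total matching entries: 4.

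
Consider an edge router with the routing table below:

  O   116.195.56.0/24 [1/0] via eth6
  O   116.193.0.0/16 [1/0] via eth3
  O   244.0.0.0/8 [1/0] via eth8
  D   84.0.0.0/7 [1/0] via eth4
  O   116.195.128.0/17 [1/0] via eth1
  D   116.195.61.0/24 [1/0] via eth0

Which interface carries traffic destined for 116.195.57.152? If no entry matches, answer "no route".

no route

No entry's prefix contains 116.195.57.152; there is no default route.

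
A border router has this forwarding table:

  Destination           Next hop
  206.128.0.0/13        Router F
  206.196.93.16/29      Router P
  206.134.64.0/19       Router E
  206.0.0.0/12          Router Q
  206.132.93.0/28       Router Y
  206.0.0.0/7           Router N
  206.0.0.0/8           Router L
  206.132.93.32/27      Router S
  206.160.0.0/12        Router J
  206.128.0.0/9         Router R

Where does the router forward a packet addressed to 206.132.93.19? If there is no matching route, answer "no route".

Router F

Routes whose prefix contains 206.132.93.19:
  206.0.0.0/7 (206.0.0.0 - 207.255.255.255) -> Router N
  206.0.0.0/8 (206.0.0.0 - 206.255.255.255) -> Router L
  206.128.0.0/9 (206.128.0.0 - 206.255.255.255) -> Router R
  206.128.0.0/13 (206.128.0.0 - 206.135.255.255) -> Router F
More-specific entries that do NOT match:
  206.196.93.16/29 (206.196.93.16 - 206.196.93.23) does not contain 206.132.93.19
  206.132.93.0/28 (206.132.93.0 - 206.132.93.15) does not contain 206.132.93.19
  206.132.93.32/27 (206.132.93.32 - 206.132.93.63) does not contain 206.132.93.19
  206.134.64.0/19 (206.134.64.0 - 206.134.95.255) does not contain 206.132.93.19
Longest matching prefix is /13 -> next hop Router F.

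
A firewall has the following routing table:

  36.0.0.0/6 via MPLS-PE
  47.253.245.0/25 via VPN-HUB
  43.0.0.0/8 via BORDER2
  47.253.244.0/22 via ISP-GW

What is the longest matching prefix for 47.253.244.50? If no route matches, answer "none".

Entries matching 47.253.244.50:
  47.253.244.0/22 (47.253.244.0 - 47.253.247.255)
Most specific is 47.253.244.0/22.

47.253.244.0/22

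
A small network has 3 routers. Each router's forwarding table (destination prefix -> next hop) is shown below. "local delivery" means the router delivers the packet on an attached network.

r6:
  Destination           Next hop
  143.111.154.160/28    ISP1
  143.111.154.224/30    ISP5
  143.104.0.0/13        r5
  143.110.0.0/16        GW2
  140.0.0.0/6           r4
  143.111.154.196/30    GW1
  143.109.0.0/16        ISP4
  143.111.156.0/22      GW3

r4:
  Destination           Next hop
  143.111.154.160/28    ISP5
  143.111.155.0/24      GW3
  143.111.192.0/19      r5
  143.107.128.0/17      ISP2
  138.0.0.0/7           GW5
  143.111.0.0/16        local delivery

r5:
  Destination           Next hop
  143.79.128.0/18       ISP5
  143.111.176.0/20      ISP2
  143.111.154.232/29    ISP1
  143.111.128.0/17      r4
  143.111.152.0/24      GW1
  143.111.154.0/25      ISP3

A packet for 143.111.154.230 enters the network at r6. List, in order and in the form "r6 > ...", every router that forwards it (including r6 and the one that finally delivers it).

At r6: longest match for 143.111.154.230 is 143.104.0.0/13 -> r5
At r5: longest match for 143.111.154.230 is 143.111.128.0/17 -> r4
At r4: longest match for 143.111.154.230 is 143.111.0.0/16 -> local delivery

r6 > r5 > r4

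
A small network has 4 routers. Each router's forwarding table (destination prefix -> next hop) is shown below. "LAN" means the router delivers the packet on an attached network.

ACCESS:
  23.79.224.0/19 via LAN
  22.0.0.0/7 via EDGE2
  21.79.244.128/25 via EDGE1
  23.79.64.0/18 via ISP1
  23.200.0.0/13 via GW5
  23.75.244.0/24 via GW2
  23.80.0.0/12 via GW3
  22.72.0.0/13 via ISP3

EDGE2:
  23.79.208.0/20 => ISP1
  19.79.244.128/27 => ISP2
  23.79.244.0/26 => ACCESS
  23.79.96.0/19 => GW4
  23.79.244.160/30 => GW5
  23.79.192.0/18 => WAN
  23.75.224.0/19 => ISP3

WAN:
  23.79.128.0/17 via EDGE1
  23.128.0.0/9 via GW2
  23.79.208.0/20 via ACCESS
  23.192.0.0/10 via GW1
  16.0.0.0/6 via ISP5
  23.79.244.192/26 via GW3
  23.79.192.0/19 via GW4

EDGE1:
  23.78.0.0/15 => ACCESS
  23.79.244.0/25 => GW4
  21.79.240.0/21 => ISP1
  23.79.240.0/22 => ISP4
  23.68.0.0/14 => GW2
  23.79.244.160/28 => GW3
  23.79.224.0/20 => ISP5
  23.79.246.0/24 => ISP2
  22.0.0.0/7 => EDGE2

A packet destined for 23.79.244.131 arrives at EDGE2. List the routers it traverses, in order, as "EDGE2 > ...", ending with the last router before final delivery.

EDGE2 > WAN > EDGE1 > ACCESS

At EDGE2: longest match for 23.79.244.131 is 23.79.192.0/18 -> WAN
At WAN: longest match for 23.79.244.131 is 23.79.128.0/17 -> EDGE1
At EDGE1: longest match for 23.79.244.131 is 23.78.0.0/15 -> ACCESS
At ACCESS: longest match for 23.79.244.131 is 23.79.224.0/19 -> LAN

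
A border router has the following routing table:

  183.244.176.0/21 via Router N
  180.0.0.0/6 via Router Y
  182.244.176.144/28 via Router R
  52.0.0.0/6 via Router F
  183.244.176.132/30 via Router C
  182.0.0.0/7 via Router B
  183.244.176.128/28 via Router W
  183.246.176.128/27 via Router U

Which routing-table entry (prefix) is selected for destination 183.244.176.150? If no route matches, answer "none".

Entries matching 183.244.176.150:
  180.0.0.0/6 (180.0.0.0 - 183.255.255.255)
  182.0.0.0/7 (182.0.0.0 - 183.255.255.255)
  183.244.176.0/21 (183.244.176.0 - 183.244.183.255)
Most specific is 183.244.176.0/21.

183.244.176.0/21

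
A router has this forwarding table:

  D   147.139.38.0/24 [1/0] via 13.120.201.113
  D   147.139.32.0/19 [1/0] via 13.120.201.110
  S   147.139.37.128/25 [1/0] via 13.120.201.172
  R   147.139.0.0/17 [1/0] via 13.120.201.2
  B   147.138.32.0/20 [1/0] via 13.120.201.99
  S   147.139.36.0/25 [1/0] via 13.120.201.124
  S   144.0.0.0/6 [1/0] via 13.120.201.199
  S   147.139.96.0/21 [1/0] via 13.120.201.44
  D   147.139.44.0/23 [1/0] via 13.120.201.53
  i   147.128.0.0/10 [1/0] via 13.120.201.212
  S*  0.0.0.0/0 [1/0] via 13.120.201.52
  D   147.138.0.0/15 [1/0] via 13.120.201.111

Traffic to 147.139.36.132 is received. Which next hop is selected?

13.120.201.110

Routes whose prefix contains 147.139.36.132:
  0.0.0.0/0 (default, matches everything) -> 13.120.201.52
  144.0.0.0/6 (144.0.0.0 - 147.255.255.255) -> 13.120.201.199
  147.128.0.0/10 (147.128.0.0 - 147.191.255.255) -> 13.120.201.212
  147.138.0.0/15 (147.138.0.0 - 147.139.255.255) -> 13.120.201.111
  147.139.0.0/17 (147.139.0.0 - 147.139.127.255) -> 13.120.201.2
  147.139.32.0/19 (147.139.32.0 - 147.139.63.255) -> 13.120.201.110
More-specific entries that do NOT match:
  147.139.37.128/25 (147.139.37.128 - 147.139.37.255) does not contain 147.139.36.132
  147.139.36.0/25 (147.139.36.0 - 147.139.36.127) does not contain 147.139.36.132
  147.139.38.0/24 (147.139.38.0 - 147.139.38.255) does not contain 147.139.36.132
  147.139.44.0/23 (147.139.44.0 - 147.139.45.255) does not contain 147.139.36.132
  147.139.96.0/21 (147.139.96.0 - 147.139.103.255) does not contain 147.139.36.132
  147.138.32.0/20 (147.138.32.0 - 147.138.47.255) does not contain 147.139.36.132
Longest matching prefix is /19 -> next hop 13.120.201.110.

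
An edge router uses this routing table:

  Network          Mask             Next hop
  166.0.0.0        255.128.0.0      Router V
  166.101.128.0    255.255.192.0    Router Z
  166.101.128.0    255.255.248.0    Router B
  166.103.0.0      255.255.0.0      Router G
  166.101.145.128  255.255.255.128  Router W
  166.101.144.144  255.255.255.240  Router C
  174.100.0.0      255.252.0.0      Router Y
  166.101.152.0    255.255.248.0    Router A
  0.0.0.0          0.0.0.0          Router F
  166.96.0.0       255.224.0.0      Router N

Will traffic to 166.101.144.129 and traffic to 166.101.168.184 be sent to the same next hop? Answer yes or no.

yes

166.101.144.129: longest match 166.101.128.0/18 -> Router Z
166.101.168.184: longest match 166.101.128.0/18 -> Router Z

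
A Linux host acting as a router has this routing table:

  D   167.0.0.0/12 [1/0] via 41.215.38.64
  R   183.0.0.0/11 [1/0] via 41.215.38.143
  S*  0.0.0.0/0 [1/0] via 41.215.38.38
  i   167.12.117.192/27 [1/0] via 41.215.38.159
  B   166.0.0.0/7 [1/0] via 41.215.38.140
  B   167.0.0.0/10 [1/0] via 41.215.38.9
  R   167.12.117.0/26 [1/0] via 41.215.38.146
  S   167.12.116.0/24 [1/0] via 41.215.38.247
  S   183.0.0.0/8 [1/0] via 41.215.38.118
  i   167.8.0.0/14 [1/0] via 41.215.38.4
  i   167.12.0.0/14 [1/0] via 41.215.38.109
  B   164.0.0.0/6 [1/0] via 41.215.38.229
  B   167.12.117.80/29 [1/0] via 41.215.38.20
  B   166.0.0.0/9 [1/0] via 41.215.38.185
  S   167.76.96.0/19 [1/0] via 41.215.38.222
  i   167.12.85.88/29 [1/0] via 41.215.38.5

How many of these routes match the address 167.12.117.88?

Prefixes containing 167.12.117.88:
  0.0.0.0/0 (default, matches everything)
  164.0.0.0/6 (164.0.0.0 - 167.255.255.255)
  166.0.0.0/7 (166.0.0.0 - 167.255.255.255)
  167.0.0.0/10 (167.0.0.0 - 167.63.255.255)
  167.0.0.0/12 (167.0.0.0 - 167.15.255.255)
  167.12.0.0/14 (167.12.0.0 - 167.15.255.255)
Total matching entries: 6.

6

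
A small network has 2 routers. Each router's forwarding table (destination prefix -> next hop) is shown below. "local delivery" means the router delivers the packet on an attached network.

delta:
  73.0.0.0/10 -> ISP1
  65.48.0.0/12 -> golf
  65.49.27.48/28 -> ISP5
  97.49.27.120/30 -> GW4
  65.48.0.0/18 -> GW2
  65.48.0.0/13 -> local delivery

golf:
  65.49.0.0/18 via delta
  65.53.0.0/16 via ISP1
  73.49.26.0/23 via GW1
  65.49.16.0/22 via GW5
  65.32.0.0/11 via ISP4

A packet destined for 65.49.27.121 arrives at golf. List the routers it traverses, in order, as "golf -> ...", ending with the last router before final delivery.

golf -> delta

At golf: longest match for 65.49.27.121 is 65.49.0.0/18 -> delta
At delta: longest match for 65.49.27.121 is 65.48.0.0/13 -> local delivery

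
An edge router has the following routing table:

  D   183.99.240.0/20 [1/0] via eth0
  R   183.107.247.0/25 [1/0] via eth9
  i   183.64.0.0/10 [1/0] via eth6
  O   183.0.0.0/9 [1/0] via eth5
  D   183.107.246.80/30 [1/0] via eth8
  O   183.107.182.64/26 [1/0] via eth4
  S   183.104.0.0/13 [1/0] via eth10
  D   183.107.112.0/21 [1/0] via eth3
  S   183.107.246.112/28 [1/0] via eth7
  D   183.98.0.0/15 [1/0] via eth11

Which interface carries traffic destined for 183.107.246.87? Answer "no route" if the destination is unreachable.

eth10

Routes whose prefix contains 183.107.246.87:
  183.0.0.0/9 (183.0.0.0 - 183.127.255.255) -> eth5
  183.64.0.0/10 (183.64.0.0 - 183.127.255.255) -> eth6
  183.104.0.0/13 (183.104.0.0 - 183.111.255.255) -> eth10
More-specific entries that do NOT match:
  183.107.246.80/30 (183.107.246.80 - 183.107.246.83) does not contain 183.107.246.87
  183.107.246.112/28 (183.107.246.112 - 183.107.246.127) does not contain 183.107.246.87
  183.107.182.64/26 (183.107.182.64 - 183.107.182.127) does not contain 183.107.246.87
  183.107.247.0/25 (183.107.247.0 - 183.107.247.127) does not contain 183.107.246.87
  183.107.112.0/21 (183.107.112.0 - 183.107.119.255) does not contain 183.107.246.87
  183.99.240.0/20 (183.99.240.0 - 183.99.255.255) does not contain 183.107.246.87
  183.98.0.0/15 (183.98.0.0 - 183.99.255.255) does not contain 183.107.246.87
Longest matching prefix is /13 -> interface eth10.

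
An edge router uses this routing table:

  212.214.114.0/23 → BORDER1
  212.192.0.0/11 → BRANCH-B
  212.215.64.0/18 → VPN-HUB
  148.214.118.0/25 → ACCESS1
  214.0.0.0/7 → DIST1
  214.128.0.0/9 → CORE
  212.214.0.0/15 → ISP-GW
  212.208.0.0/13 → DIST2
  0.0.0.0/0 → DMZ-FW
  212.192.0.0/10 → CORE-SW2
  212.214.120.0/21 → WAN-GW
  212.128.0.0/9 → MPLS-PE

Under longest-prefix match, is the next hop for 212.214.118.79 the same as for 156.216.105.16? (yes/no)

no

212.214.118.79: longest match 212.214.0.0/15 -> ISP-GW
156.216.105.16: longest match 0.0.0.0/0 -> DMZ-FW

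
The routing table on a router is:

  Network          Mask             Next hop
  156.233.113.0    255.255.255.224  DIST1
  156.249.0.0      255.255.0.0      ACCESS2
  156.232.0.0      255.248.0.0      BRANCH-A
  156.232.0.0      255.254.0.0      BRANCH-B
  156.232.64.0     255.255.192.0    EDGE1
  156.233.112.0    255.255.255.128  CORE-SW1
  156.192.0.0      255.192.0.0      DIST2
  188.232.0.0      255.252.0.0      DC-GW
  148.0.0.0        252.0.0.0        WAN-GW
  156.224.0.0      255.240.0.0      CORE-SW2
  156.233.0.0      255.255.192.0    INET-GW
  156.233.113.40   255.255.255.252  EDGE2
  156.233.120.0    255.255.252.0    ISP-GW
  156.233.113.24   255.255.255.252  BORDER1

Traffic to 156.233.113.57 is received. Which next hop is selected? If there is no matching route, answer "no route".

Routes whose prefix contains 156.233.113.57:
  156.192.0.0/10 (156.192.0.0 - 156.255.255.255) -> DIST2
  156.224.0.0/12 (156.224.0.0 - 156.239.255.255) -> CORE-SW2
  156.232.0.0/13 (156.232.0.0 - 156.239.255.255) -> BRANCH-A
  156.232.0.0/15 (156.232.0.0 - 156.233.255.255) -> BRANCH-B
More-specific entries that do NOT match:
  156.233.113.40/30 (156.233.113.40 - 156.233.113.43) does not contain 156.233.113.57
  156.233.113.24/30 (156.233.113.24 - 156.233.113.27) does not contain 156.233.113.57
  156.233.113.0/27 (156.233.113.0 - 156.233.113.31) does not contain 156.233.113.57
  156.233.112.0/25 (156.233.112.0 - 156.233.112.127) does not contain 156.233.113.57
  156.233.120.0/22 (156.233.120.0 - 156.233.123.255) does not contain 156.233.113.57
  156.232.64.0/18 (156.232.64.0 - 156.232.127.255) does not contain 156.233.113.57
  156.233.0.0/18 (156.233.0.0 - 156.233.63.255) does not contain 156.233.113.57
  156.249.0.0/16 (156.249.0.0 - 156.249.255.255) does not contain 156.233.113.57
Longest matching prefix is /15 -> next hop BRANCH-B.

BRANCH-B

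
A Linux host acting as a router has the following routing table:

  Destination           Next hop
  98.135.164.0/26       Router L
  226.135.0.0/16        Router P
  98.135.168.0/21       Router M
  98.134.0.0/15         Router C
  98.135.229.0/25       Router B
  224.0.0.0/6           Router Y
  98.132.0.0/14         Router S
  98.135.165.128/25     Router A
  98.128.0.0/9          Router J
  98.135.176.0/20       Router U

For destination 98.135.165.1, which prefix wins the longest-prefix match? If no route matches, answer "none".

98.134.0.0/15

Entries matching 98.135.165.1:
  98.128.0.0/9 (98.128.0.0 - 98.255.255.255)
  98.132.0.0/14 (98.132.0.0 - 98.135.255.255)
  98.134.0.0/15 (98.134.0.0 - 98.135.255.255)
Most specific is 98.134.0.0/15.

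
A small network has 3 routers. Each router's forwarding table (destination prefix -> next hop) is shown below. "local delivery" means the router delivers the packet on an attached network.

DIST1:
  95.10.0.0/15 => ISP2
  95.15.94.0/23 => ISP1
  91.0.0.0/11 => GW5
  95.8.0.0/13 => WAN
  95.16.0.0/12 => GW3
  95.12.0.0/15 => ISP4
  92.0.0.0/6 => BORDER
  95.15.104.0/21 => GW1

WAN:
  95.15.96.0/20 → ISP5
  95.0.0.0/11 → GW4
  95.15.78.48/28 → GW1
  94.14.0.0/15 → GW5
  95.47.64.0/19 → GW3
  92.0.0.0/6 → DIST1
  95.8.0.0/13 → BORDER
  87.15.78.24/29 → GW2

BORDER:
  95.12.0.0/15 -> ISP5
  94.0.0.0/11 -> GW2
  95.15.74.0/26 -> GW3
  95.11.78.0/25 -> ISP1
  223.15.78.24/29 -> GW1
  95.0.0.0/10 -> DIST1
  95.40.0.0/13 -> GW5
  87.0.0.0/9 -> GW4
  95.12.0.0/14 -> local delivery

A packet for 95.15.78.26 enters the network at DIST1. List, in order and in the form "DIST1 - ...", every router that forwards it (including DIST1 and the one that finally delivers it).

At DIST1: longest match for 95.15.78.26 is 95.8.0.0/13 -> WAN
At WAN: longest match for 95.15.78.26 is 95.8.0.0/13 -> BORDER
At BORDER: longest match for 95.15.78.26 is 95.12.0.0/14 -> local delivery

DIST1 - WAN - BORDER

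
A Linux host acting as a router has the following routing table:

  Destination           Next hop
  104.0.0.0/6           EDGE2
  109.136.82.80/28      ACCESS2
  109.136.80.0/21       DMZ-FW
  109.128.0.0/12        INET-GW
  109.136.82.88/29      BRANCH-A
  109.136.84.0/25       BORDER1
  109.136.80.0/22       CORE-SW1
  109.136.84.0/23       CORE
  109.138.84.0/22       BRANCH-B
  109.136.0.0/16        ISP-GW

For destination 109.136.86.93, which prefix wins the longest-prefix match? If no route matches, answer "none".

Entries matching 109.136.86.93:
  109.128.0.0/12 (109.128.0.0 - 109.143.255.255)
  109.136.0.0/16 (109.136.0.0 - 109.136.255.255)
  109.136.80.0/21 (109.136.80.0 - 109.136.87.255)
Most specific is 109.136.80.0/21.

109.136.80.0/21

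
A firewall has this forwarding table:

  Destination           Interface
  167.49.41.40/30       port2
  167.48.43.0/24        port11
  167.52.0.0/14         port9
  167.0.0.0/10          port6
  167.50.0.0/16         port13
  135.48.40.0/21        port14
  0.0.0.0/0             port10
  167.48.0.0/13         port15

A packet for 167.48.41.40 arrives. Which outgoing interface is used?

Routes whose prefix contains 167.48.41.40:
  0.0.0.0/0 (default, matches everything) -> port10
  167.0.0.0/10 (167.0.0.0 - 167.63.255.255) -> port6
  167.48.0.0/13 (167.48.0.0 - 167.55.255.255) -> port15
More-specific entries that do NOT match:
  167.49.41.40/30 (167.49.41.40 - 167.49.41.43) does not contain 167.48.41.40
  167.48.43.0/24 (167.48.43.0 - 167.48.43.255) does not contain 167.48.41.40
  135.48.40.0/21 (135.48.40.0 - 135.48.47.255) does not contain 167.48.41.40
  167.50.0.0/16 (167.50.0.0 - 167.50.255.255) does not contain 167.48.41.40
  167.52.0.0/14 (167.52.0.0 - 167.55.255.255) does not contain 167.48.41.40
Longest matching prefix is /13 -> interface port15.

port15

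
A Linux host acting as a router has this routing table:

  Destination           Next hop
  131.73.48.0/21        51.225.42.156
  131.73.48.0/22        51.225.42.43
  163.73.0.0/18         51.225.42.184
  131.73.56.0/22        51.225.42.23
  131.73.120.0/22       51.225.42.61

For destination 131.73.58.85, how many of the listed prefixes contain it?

Prefixes containing 131.73.58.85:
  131.73.56.0/22 (131.73.56.0 - 131.73.59.255)
Total matching entries: 1.

1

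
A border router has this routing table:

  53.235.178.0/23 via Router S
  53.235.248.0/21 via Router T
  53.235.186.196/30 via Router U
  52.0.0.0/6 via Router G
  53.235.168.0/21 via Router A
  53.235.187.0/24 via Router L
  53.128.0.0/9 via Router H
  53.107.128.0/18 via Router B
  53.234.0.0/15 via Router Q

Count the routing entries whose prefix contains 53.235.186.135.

Prefixes containing 53.235.186.135:
  52.0.0.0/6 (52.0.0.0 - 55.255.255.255)
  53.128.0.0/9 (53.128.0.0 - 53.255.255.255)
  53.234.0.0/15 (53.234.0.0 - 53.235.255.255)
Total matching entries: 3.

3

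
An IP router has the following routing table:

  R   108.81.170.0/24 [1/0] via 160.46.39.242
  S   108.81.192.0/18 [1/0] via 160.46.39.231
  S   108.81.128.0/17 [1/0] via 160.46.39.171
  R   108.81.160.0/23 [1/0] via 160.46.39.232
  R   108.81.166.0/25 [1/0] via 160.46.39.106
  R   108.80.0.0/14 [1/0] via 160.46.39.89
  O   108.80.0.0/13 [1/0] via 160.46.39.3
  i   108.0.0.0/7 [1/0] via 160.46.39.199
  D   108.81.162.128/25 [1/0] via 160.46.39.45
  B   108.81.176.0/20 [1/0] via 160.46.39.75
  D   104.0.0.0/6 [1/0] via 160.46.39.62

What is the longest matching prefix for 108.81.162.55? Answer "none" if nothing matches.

108.81.128.0/17

Entries matching 108.81.162.55:
  108.0.0.0/7 (108.0.0.0 - 109.255.255.255)
  108.80.0.0/13 (108.80.0.0 - 108.87.255.255)
  108.80.0.0/14 (108.80.0.0 - 108.83.255.255)
  108.81.128.0/17 (108.81.128.0 - 108.81.255.255)
Most specific is 108.81.128.0/17.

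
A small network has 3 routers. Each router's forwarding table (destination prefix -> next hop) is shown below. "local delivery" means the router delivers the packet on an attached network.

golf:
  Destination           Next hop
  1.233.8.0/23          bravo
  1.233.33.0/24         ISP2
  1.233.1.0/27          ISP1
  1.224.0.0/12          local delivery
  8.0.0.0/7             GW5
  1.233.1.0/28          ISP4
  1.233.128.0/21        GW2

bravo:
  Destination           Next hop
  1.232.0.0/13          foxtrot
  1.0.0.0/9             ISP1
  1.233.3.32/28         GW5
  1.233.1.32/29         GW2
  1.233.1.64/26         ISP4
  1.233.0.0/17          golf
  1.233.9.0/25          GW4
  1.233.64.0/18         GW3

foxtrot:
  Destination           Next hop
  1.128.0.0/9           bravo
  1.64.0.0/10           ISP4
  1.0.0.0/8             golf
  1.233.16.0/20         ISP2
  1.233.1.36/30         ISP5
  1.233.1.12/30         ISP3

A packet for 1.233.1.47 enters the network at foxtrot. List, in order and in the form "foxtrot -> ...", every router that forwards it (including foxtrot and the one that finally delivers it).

foxtrot -> bravo -> golf

At foxtrot: longest match for 1.233.1.47 is 1.128.0.0/9 -> bravo
At bravo: longest match for 1.233.1.47 is 1.233.0.0/17 -> golf
At golf: longest match for 1.233.1.47 is 1.224.0.0/12 -> local delivery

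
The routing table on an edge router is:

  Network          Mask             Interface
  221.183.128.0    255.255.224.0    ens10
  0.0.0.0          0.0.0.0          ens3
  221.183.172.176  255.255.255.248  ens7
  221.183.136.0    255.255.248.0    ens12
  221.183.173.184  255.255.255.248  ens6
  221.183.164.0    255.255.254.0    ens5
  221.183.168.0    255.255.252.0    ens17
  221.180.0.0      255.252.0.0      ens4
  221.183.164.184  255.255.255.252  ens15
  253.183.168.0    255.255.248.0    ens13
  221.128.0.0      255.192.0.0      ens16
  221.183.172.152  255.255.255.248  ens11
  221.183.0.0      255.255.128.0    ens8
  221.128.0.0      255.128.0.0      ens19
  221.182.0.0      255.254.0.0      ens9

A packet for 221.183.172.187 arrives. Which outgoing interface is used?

Routes whose prefix contains 221.183.172.187:
  0.0.0.0/0 (default, matches everything) -> ens3
  221.128.0.0/9 (221.128.0.0 - 221.255.255.255) -> ens19
  221.128.0.0/10 (221.128.0.0 - 221.191.255.255) -> ens16
  221.180.0.0/14 (221.180.0.0 - 221.183.255.255) -> ens4
  221.182.0.0/15 (221.182.0.0 - 221.183.255.255) -> ens9
More-specific entries that do NOT match:
  221.183.164.184/30 (221.183.164.184 - 221.183.164.187) does not contain 221.183.172.187
  221.183.172.176/29 (221.183.172.176 - 221.183.172.183) does not contain 221.183.172.187
  221.183.173.184/29 (221.183.173.184 - 221.183.173.191) does not contain 221.183.172.187
  221.183.172.152/29 (221.183.172.152 - 221.183.172.159) does not contain 221.183.172.187
  221.183.164.0/23 (221.183.164.0 - 221.183.165.255) does not contain 221.183.172.187
  221.183.168.0/22 (221.183.168.0 - 221.183.171.255) does not contain 221.183.172.187
  221.183.136.0/21 (221.183.136.0 - 221.183.143.255) does not contain 221.183.172.187
  253.183.168.0/21 (253.183.168.0 - 253.183.175.255) does not contain 221.183.172.187
  221.183.128.0/19 (221.183.128.0 - 221.183.159.255) does not contain 221.183.172.187
  221.183.0.0/17 (221.183.0.0 - 221.183.127.255) does not contain 221.183.172.187
Longest matching prefix is /15 -> interface ens9.

ens9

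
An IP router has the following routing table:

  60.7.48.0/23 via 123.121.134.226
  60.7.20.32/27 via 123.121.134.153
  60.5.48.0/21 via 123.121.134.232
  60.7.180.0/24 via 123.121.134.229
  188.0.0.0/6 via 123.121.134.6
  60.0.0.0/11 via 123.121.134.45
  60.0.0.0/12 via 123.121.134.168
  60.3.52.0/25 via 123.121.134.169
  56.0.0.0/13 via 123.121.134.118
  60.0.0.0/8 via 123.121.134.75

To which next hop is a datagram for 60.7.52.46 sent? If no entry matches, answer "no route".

Routes whose prefix contains 60.7.52.46:
  60.0.0.0/8 (60.0.0.0 - 60.255.255.255) -> 123.121.134.75
  60.0.0.0/11 (60.0.0.0 - 60.31.255.255) -> 123.121.134.45
  60.0.0.0/12 (60.0.0.0 - 60.15.255.255) -> 123.121.134.168
More-specific entries that do NOT match:
  60.7.20.32/27 (60.7.20.32 - 60.7.20.63) does not contain 60.7.52.46
  60.3.52.0/25 (60.3.52.0 - 60.3.52.127) does not contain 60.7.52.46
  60.7.180.0/24 (60.7.180.0 - 60.7.180.255) does not contain 60.7.52.46
  60.7.48.0/23 (60.7.48.0 - 60.7.49.255) does not contain 60.7.52.46
  60.5.48.0/21 (60.5.48.0 - 60.5.55.255) does not contain 60.7.52.46
  56.0.0.0/13 (56.0.0.0 - 56.7.255.255) does not contain 60.7.52.46
Longest matching prefix is /12 -> next hop 123.121.134.168.

123.121.134.168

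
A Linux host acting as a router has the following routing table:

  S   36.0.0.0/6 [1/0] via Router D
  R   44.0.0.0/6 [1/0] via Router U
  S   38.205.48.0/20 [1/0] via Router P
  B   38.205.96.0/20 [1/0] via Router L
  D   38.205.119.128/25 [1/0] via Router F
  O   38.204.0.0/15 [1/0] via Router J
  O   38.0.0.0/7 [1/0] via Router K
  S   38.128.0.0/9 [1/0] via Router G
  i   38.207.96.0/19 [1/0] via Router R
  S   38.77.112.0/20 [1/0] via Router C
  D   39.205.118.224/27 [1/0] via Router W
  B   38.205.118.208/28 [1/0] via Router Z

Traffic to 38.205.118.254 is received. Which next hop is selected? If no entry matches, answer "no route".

Routes whose prefix contains 38.205.118.254:
  36.0.0.0/6 (36.0.0.0 - 39.255.255.255) -> Router D
  38.0.0.0/7 (38.0.0.0 - 39.255.255.255) -> Router K
  38.128.0.0/9 (38.128.0.0 - 38.255.255.255) -> Router G
  38.204.0.0/15 (38.204.0.0 - 38.205.255.255) -> Router J
More-specific entries that do NOT match:
  38.205.118.208/28 (38.205.118.208 - 38.205.118.223) does not contain 38.205.118.254
  39.205.118.224/27 (39.205.118.224 - 39.205.118.255) does not contain 38.205.118.254
  38.205.119.128/25 (38.205.119.128 - 38.205.119.255) does not contain 38.205.118.254
  38.205.48.0/20 (38.205.48.0 - 38.205.63.255) does not contain 38.205.118.254
  38.205.96.0/20 (38.205.96.0 - 38.205.111.255) does not contain 38.205.118.254
  38.77.112.0/20 (38.77.112.0 - 38.77.127.255) does not contain 38.205.118.254
  38.207.96.0/19 (38.207.96.0 - 38.207.127.255) does not contain 38.205.118.254
Longest matching prefix is /15 -> next hop Router J.

Router J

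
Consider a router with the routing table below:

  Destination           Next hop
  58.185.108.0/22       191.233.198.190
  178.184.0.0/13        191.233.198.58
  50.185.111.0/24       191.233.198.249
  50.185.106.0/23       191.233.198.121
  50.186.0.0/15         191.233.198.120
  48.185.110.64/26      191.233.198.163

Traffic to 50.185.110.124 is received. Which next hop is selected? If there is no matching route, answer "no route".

no route

No entry's prefix contains 50.185.110.124; there is no default route.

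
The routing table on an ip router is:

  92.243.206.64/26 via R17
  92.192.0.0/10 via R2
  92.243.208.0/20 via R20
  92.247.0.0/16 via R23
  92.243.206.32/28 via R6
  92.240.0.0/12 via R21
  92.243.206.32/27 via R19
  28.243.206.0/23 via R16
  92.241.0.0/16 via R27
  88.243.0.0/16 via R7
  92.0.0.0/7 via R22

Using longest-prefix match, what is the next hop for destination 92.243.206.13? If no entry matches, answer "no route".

R21

Routes whose prefix contains 92.243.206.13:
  92.0.0.0/7 (92.0.0.0 - 93.255.255.255) -> R22
  92.192.0.0/10 (92.192.0.0 - 92.255.255.255) -> R2
  92.240.0.0/12 (92.240.0.0 - 92.255.255.255) -> R21
More-specific entries that do NOT match:
  92.243.206.32/28 (92.243.206.32 - 92.243.206.47) does not contain 92.243.206.13
  92.243.206.32/27 (92.243.206.32 - 92.243.206.63) does not contain 92.243.206.13
  92.243.206.64/26 (92.243.206.64 - 92.243.206.127) does not contain 92.243.206.13
  28.243.206.0/23 (28.243.206.0 - 28.243.207.255) does not contain 92.243.206.13
  92.243.208.0/20 (92.243.208.0 - 92.243.223.255) does not contain 92.243.206.13
  92.247.0.0/16 (92.247.0.0 - 92.247.255.255) does not contain 92.243.206.13
  92.241.0.0/16 (92.241.0.0 - 92.241.255.255) does not contain 92.243.206.13
  88.243.0.0/16 (88.243.0.0 - 88.243.255.255) does not contain 92.243.206.13
Longest matching prefix is /12 -> next hop R21.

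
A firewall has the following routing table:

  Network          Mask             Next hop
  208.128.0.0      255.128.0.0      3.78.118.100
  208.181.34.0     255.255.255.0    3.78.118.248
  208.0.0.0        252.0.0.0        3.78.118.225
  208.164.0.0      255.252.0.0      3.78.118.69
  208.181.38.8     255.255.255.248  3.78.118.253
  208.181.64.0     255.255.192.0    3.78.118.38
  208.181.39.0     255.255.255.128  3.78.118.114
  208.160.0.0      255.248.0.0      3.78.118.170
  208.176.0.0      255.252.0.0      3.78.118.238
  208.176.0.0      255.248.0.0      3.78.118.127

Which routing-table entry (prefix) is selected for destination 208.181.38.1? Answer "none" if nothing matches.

208.176.0.0/13

Entries matching 208.181.38.1:
  208.0.0.0/6 (208.0.0.0 - 211.255.255.255)
  208.128.0.0/9 (208.128.0.0 - 208.255.255.255)
  208.176.0.0/13 (208.176.0.0 - 208.183.255.255)
Most specific is 208.176.0.0/13.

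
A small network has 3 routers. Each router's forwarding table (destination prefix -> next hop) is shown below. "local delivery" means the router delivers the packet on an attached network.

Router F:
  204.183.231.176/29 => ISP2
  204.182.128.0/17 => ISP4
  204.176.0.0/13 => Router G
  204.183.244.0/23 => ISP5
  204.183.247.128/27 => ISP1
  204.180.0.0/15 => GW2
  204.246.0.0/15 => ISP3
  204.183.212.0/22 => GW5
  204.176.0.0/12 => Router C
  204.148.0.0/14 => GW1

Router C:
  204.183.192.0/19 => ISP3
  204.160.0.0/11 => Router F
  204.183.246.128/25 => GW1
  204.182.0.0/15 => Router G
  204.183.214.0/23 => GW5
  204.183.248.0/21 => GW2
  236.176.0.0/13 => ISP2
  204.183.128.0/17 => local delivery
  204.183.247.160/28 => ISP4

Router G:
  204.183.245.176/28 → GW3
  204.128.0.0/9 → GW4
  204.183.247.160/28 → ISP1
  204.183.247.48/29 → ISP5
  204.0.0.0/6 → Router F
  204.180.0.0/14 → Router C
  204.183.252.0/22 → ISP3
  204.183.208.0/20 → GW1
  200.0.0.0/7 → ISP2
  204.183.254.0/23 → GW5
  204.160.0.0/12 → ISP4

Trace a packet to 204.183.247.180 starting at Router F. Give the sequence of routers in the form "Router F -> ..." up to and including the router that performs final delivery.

Router F -> Router G -> Router C

At Router F: longest match for 204.183.247.180 is 204.176.0.0/13 -> Router G
At Router G: longest match for 204.183.247.180 is 204.180.0.0/14 -> Router C
At Router C: longest match for 204.183.247.180 is 204.183.128.0/17 -> local delivery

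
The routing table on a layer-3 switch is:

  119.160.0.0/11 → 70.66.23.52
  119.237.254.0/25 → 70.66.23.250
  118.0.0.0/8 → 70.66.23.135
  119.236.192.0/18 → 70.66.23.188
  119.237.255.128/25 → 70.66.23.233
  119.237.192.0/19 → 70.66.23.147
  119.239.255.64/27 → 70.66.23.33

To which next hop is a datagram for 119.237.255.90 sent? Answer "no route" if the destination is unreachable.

No entry's prefix contains 119.237.255.90; there is no default route.

no route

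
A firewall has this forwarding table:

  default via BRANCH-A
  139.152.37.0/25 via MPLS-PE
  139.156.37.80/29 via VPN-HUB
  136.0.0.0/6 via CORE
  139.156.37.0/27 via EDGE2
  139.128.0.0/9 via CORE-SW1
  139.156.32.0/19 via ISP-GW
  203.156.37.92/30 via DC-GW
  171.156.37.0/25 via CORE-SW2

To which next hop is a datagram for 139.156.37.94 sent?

Routes whose prefix contains 139.156.37.94:
  0.0.0.0/0 (default, matches everything) -> BRANCH-A
  136.0.0.0/6 (136.0.0.0 - 139.255.255.255) -> CORE
  139.128.0.0/9 (139.128.0.0 - 139.255.255.255) -> CORE-SW1
  139.156.32.0/19 (139.156.32.0 - 139.156.63.255) -> ISP-GW
More-specific entries that do NOT match:
  203.156.37.92/30 (203.156.37.92 - 203.156.37.95) does not contain 139.156.37.94
  139.156.37.80/29 (139.156.37.80 - 139.156.37.87) does not contain 139.156.37.94
  139.156.37.0/27 (139.156.37.0 - 139.156.37.31) does not contain 139.156.37.94
  139.152.37.0/25 (139.152.37.0 - 139.152.37.127) does not contain 139.156.37.94
  171.156.37.0/25 (171.156.37.0 - 171.156.37.127) does not contain 139.156.37.94
Longest matching prefix is /19 -> next hop ISP-GW.

ISP-GW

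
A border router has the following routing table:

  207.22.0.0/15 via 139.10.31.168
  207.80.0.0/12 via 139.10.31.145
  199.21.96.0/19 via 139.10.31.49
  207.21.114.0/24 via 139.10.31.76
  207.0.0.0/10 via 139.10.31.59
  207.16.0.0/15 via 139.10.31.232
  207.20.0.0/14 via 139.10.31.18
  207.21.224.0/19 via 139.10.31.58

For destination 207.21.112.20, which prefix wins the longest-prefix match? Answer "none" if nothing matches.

Entries matching 207.21.112.20:
  207.0.0.0/10 (207.0.0.0 - 207.63.255.255)
  207.20.0.0/14 (207.20.0.0 - 207.23.255.255)
Most specific is 207.20.0.0/14.

207.20.0.0/14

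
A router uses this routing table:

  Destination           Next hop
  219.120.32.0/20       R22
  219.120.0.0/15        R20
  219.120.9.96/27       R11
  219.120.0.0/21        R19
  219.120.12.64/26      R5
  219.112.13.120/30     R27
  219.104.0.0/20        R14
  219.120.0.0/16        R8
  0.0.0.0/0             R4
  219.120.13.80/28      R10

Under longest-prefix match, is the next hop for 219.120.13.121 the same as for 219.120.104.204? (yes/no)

yes

219.120.13.121: longest match 219.120.0.0/16 -> R8
219.120.104.204: longest match 219.120.0.0/16 -> R8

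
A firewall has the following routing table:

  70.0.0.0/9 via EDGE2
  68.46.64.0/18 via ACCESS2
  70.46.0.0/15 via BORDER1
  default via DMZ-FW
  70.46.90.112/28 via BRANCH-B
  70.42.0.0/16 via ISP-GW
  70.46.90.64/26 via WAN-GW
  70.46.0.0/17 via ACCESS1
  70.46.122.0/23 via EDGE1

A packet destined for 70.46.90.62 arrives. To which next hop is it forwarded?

ACCESS1

Routes whose prefix contains 70.46.90.62:
  0.0.0.0/0 (default, matches everything) -> DMZ-FW
  70.0.0.0/9 (70.0.0.0 - 70.127.255.255) -> EDGE2
  70.46.0.0/15 (70.46.0.0 - 70.47.255.255) -> BORDER1
  70.46.0.0/17 (70.46.0.0 - 70.46.127.255) -> ACCESS1
More-specific entries that do NOT match:
  70.46.90.112/28 (70.46.90.112 - 70.46.90.127) does not contain 70.46.90.62
  70.46.90.64/26 (70.46.90.64 - 70.46.90.127) does not contain 70.46.90.62
  70.46.122.0/23 (70.46.122.0 - 70.46.123.255) does not contain 70.46.90.62
  68.46.64.0/18 (68.46.64.0 - 68.46.127.255) does not contain 70.46.90.62
Longest matching prefix is /17 -> next hop ACCESS1.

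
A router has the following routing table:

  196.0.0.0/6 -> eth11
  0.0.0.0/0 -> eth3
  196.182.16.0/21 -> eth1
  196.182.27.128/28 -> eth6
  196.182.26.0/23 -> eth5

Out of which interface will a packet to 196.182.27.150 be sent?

Routes whose prefix contains 196.182.27.150:
  0.0.0.0/0 (default, matches everything) -> eth3
  196.0.0.0/6 (196.0.0.0 - 199.255.255.255) -> eth11
  196.182.26.0/23 (196.182.26.0 - 196.182.27.255) -> eth5
More-specific entries that do NOT match:
  196.182.27.128/28 (196.182.27.128 - 196.182.27.143) does not contain 196.182.27.150
Longest matching prefix is /23 -> interface eth5.

eth5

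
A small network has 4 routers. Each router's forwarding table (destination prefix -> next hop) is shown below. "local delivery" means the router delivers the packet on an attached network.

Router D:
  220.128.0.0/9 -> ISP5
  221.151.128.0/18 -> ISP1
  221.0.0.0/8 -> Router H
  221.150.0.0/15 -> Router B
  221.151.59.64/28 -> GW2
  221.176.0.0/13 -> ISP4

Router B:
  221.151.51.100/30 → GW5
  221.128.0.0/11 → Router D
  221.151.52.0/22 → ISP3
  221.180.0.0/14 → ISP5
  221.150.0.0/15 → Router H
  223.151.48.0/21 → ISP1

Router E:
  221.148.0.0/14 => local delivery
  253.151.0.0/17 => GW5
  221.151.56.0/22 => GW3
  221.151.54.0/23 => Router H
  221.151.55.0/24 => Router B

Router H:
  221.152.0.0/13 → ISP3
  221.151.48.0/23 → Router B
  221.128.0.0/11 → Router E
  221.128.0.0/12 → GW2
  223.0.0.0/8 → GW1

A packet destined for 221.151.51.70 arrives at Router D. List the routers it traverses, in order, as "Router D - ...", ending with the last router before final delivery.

Router D - Router B - Router H - Router E

At Router D: longest match for 221.151.51.70 is 221.150.0.0/15 -> Router B
At Router B: longest match for 221.151.51.70 is 221.150.0.0/15 -> Router H
At Router H: longest match for 221.151.51.70 is 221.128.0.0/11 -> Router E
At Router E: longest match for 221.151.51.70 is 221.148.0.0/14 -> local delivery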